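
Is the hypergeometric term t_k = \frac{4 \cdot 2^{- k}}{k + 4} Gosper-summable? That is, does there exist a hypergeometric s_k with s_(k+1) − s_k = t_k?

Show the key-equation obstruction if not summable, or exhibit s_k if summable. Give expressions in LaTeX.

No — t_k has no hypergeometric antidifference.

The ratio is (k + 4)/(2*(k + 5)).
Take A(k)=k/2 + 2, B(k)=k + 5, C(k)=1.
f must satisfy (k/2 + 2)·f(k+1) − (k + 4)·f(k) = 1.
From deg A=1, deg B=1, deg C=0: d=-1.
Negative degree bound (-1): no f exists, t_k not Gosper-summable.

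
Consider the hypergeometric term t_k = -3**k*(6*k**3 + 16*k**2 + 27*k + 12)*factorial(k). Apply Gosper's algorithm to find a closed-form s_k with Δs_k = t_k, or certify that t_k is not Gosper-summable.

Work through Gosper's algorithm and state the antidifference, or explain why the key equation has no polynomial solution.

The ratio is 3*(6*k**4 + 40*k**3 + 111*k**2 + 138*k + 61)/(6*k**3 + 16*k**2 + 27*k + 12).
So A=3*k + 3 and B=1, with C=k**3 + 8*k**2/3 + 9*k/2 + 2.
Key eq: (3*k + 3)·f(k+1) = (1)·f(k) + (k**3 + 8*k**2/3 + 9*k/2 + 2).
d = 2 from the (1,0,3) case.
Solving with deg f ≤ 2: f(k) = (2*k**2 + 3)/6.
So s_k = (B(k−1)f/C)·t_k = ((2*k**2 + 3)/(6*k**3 + 16*k**2 + 27*k + 12))·t_k = -3**k*(2*k**2 + 3)*factorial(k).
s_(k+1) − s_k = -3**k*(6*k**3 + 16*k**2 + 27*k + 12)*factorial(k) = t_k.

s_k = -3**k*(2*k**2 + 3)*factorial(k)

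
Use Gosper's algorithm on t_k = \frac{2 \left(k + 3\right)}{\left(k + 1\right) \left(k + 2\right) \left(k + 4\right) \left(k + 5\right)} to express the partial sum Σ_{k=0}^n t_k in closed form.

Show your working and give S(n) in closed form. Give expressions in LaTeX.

S(n) = \frac{n^{2} + 7 n + 6}{4 \left(n^{2} + 7 n + 10\right)}

r(k) = (k + 1)*(k + 4)**2/((k + 3)**2*(k + 6)) after simplifying.
So A=k + 1 and B=k + 6, with C=k**2 + 6*k + 9.
Need (k + 1)·f(k+1) − (k + 5)·f(k) = k**2 + 6*k + 9.
d = 4 from the (1,1,2) case.
Solving with deg f ≤ 4: f(k) = k*(k + 2)*(k + 3)*(k + 5)/8.
R(k) = B(k−1)·f(k)/C(k) = k*(k + 2)*(k + 5)**2/(8*(k + 3)); s_k = R·t_k = k*(k + 5)/(4*(k**2 + 5*k + 4)).
Check: Δs_k = 2*(k + 3)/(k**4 + 12*k**3 + 49*k**2 + 78*k + 40). ✓
Evaluate: s_(n+1) = (n**2 + 7*n + 6)/(4*(n**2 + 7*n + 10)); subtract s_(0) = 0 ⇒ S(n) = (n**2 + 7*n + 6)/(4*(n**2 + 7*n + 10)).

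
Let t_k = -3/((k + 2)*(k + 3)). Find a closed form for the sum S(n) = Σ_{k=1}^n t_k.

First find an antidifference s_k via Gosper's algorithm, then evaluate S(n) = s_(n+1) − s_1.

S(n) = -n/(n + 3)

r(k) = (k + 2)/(k + 4) after simplifying.
Take A(k)=k + 2, B(k)=k + 4, C(k)=1.
Solve (k + 2)·f(k+1) − (k + 3)·f(k) = 1.
Degrees (1,1,0) ⇒ d ≤ 1.
Match coefficients ⇒ f(k) = k/2.
Certificate R = B(k−1)f/C = k*(k + 3)/2 gives s_k = -3*k/(2*k + 4).
Check: Δs_k = -3/(k**2 + 5*k + 6). ✓
Evaluate: s_(n+1) = 3*(-n - 1)/(2*(n + 3)); subtract s_(1) = -1/2 ⇒ S(n) = -n/(n + 3).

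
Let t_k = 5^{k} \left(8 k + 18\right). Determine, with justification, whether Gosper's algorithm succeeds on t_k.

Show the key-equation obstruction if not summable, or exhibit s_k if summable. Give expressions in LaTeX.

Ratio r(k) = 5*(4*k + 13)/(4*k + 9).
Gosper form: A/B · C(k+1)/C(k) with A=5, B=1, C=k + 9/4.
Solve (5)·f(k+1) − (1)·f(k) = k + 9/4.
From deg A=0, deg B=0, deg C=1: d=1.
A polynomial solution: f(k) = (k + 1)/4.
R(k) = B(k−1)·f(k)/C(k) = (k + 1)/(4*k + 9); s_k = R·t_k = 2*5**k*(k + 1).
s_(k+1) − s_k = 5**k*(8*k + 18) = t_k.

Yes. s_k = 2 \cdot 5^{k} \left(k + 1\right).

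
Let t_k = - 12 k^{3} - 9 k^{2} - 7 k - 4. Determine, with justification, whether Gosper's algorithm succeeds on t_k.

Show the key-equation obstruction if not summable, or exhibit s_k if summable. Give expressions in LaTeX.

Ratio r(k) = (12*k**3 + 45*k**2 + 61*k + 32)/(12*k**3 + 9*k**2 + 7*k + 4).
So A=1 and B=1, with C=k**3 + 3*k**2/4 + 7*k/12 + 1/3.
Key eq: (1)·f(k+1) = (1)·f(k) + (k**3 + 3*k**2/4 + 7*k/12 + 1/3).
Bound: deg f ≤ 4.
A polynomial solution: f(k) = k*(3*k**3 - 3*k**2 + 2*k + 2)/12.
Then R = B(k−1)f/C = k*(3*k**3 - 3*k**2 + 2*k + 2)/(12*k**3 + 9*k**2 + 7*k + 4), so s_k = R(k)·t_k = k*(-3*k**3 + 3*k**2 - 2*k - 2).
Δs = -12*k**3 - 9*k**2 - 7*k - 4, as required.

Yes. s_k = k \left(- 3 k^{3} + 3 k^{2} - 2 k - 2\right).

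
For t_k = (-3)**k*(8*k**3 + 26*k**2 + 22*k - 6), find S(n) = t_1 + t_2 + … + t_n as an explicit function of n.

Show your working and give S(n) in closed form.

r(k) = 3*(-4*k**3 - 25*k**2 - 49*k - 25)/(4*k**3 + 13*k**2 + 11*k - 3) after simplifying.
Normal form (A,B,C) = (-3, 1, k**3 + 13*k**2/4 + 11*k/4 - 3/4).
Key eq: (-3)·f(k+1) = (1)·f(k) + (k**3 + 13*k**2/4 + 11*k/4 - 3/4).
Degrees (0,0,3) ⇒ d ≤ 3.
Solve for f: f(k) = -(2*k**3 + 2*k**2 - 2*k - 3)/8 (degree 3 ≤ 3).
R(k) = B(k−1)·f(k)/C(k) = -(2*k**3 + 2*k**2 - 2*k - 3)/(2*(4*k**3 + 13*k**2 + 11*k - 3)); s_k = R·t_k = (-3)**k*(-2*k**3 - 2*k**2 + 2*k + 3).
Δs = (-3)**k*(8*k**3 + 26*k**2 + 22*k - 6), as required.
Σ_(k=1)^n t_k = s_(n+1) − s_(1) = ((-3)**(n + 1)*(-2*n**3 - 8*n**2 - 8*n + 1)) − (-3), i.e. 6*(-3)**n*n**3 + 24*(-3)**n*n**2 + 24*(-3)**n*n - 3*(-3)**n + 3.

S(n) = 6*(-3)**n*n**3 + 24*(-3)**n*n**2 + 24*(-3)**n*n - 3*(-3)**n + 3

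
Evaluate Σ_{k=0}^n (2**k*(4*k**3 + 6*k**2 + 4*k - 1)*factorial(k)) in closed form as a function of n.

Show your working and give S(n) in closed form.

Compute t_(k+1)/t_k: get 2*(4*k**4 + 22*k**3 + 46*k**2 + 41*k + 13)/(4*k**3 + 6*k**2 + 4*k - 1).
A = 2*k + 2, B = 1, C = k**3 + 3*k**2/2 + k - 1/4.
Need (2*k + 2)·f(k+1) − (1)·f(k) = k**3 + 3*k**2/2 + k - 1/4.
deg f ≤ 2 (via 1,0,3).
Match coefficients ⇒ f(k) = (2*k**2 - 2*k - 1)/4.
Certificate R = B(k−1)f/C = (2*k**2 - 2*k - 1)/(4*k**3 + 6*k**2 + 4*k - 1) gives s_k = 2**k*(2*k**2 - 2*k - 1)*factorial(k).
Check: Δs_k = 2**k*(4*k**3 + 6*k**2 + 4*k - 1)*factorial(k). ✓
s_(n+1) = 2**(n + 1)*(2*n**2 + 2*n - 1)*factorial(n + 1) and s_(0) = -1, so S(n) = 2**(n + 1)*n*factorial(n) - 2**(n + 1)*factorial(n) + 2**(n + 2)*n**3*factorial(n) + 2**(n + 3)*n**2*factorial(n) + 1.

S(n) = 2**(n + 1)*n*factorial(n) - 2**(n + 1)*factorial(n) + 2**(n + 2)*n**3*factorial(n) + 2**(n + 3)*n**2*factorial(n) + 1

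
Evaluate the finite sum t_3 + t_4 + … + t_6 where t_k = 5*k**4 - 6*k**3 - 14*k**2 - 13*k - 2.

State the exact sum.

Σ = 7252

r(k) = (5*k**4 + 14*k**3 - 2*k**2 - 39*k - 30)/(5*k**4 - 6*k**3 - 14*k**2 - 13*k - 2) after simplifying.
Gosper form: A/B · C(k+1)/C(k) with A=1, B=1, C=k**4 - 6*k**3/5 - 14*k**2/5 - 13*k/5 - 2/5.
Key eq: (1)·f(k+1) = (1)·f(k) + (k**4 - 6*k**3/5 - 14*k**2/5 - 13*k/5 - 2/5).
Bound: deg f ≤ 5.
Coefficient equations give f(k) = k*(k**4 - 4*k**3 - k + 2)/5.
So s_k = (B(k−1)f/C)·t_k = (k*(k**4 - 4*k**3 - k + 2)/(5*k**4 - 6*k**3 - 14*k**2 - 13*k - 2))·t_k = k*(k**4 - 4*k**3 - k + 2).
Δs = 5*k**4 - 6*k**3 - 14*k**2 - 13*k - 2, as required.
Σ_(k=3)^(6) t_k = s_(7) − s_(3) = 7168 − (-84) = 7252.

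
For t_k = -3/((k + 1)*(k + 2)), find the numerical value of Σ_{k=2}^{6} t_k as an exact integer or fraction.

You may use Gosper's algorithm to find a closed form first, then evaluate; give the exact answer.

Σ = -5/8

r(k) = (k + 1)/(k + 3) after simplifying.
Gosper form: A/B · C(k+1)/C(k) with A=k + 1, B=k + 3, C=1.
Key eq: (k + 1)·f(k+1) = (k + 2)·f(k) + (1).
d = 1 from the (1,1,0) case.
A polynomial solution: f(k) = k.
Get s_k = R·t_k = -3*k/(k + 1) with R(k) = B(k−1)f(k)/C(k) = k*(k + 2).
Check: Δs_k = -3/(k**2 + 3*k + 2). ✓
Sum = s_(7) − s_(2); s_(7) = -21/8, s_(2) = -2 ⇒ -5/8.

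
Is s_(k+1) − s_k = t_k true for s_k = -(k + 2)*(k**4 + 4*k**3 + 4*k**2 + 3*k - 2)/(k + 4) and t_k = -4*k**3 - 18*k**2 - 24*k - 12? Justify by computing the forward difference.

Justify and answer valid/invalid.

Invalid: residual 2*(3*k**4 + 30*k**3 + 92*k**2 + 105*k + 50)/(k**2 + 9*k + 20) ≠ 0.

s_(k+1) = (-k**5 - 11*k**4 - 46*k**3 - 93*k**2 - 91*k - 30)/(k + 5)
s_(k+1) − s_k = 2*(-2*k**5 - 24*k**4 - 103*k**3 - 202*k**2 - 189*k - 70)/(k**2 + 9*k + 20)
(s_(k+1) − s_k) − t_k = 2*(3*k**4 + 30*k**3 + 92*k**2 + 105*k + 50)/(k**2 + 9*k + 20)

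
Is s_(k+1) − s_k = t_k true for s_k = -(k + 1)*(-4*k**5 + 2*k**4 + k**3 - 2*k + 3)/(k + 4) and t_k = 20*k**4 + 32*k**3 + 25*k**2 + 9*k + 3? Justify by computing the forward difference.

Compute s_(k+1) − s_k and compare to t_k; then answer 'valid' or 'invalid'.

Invalid: residual 3*(-16*k**5 - 114*k**4 - 154*k**3 - 109*k**2 - 37*k - 15)/(k**2 + 9*k + 20) ≠ 0.

s_(k+1) = k*(4*k**5 + 26*k**4 + 67*k**3 + 87*k**2 + 61*k + 22)/(k + 5)
s_(k+1) − s_k = (20*k**6 + 164*k**5 + 371*k**4 + 412*k**3 + 257*k**2 + 96*k + 15)/(k**2 + 9*k + 20)
(s_(k+1) − s_k) − t_k = 3*(-16*k**5 - 114*k**4 - 154*k**3 - 109*k**2 - 37*k - 15)/(k**2 + 9*k + 20)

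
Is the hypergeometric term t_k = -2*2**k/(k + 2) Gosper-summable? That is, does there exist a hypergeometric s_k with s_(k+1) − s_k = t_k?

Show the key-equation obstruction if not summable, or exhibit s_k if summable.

r(k) = 2*(k + 2)/(k + 3) after simplifying.
Normal form (A,B,C) = (2*k + 4, k + 3, 1).
f must satisfy (2*k + 4)·f(k+1) − (k + 2)·f(k) = 1.
From deg A=1, deg B=1, deg C=0: d=-1.
d = -1 < 0 ⇒ no nonzero polynomial f; not summable.

No; the degree bound rules out any f.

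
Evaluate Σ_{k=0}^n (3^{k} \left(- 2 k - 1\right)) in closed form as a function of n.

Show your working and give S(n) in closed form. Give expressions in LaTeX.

r(k) = 3*(2*k + 3)/(2*k + 1) after simplifying.
A = 3, B = 1, C = k + 1/2.
Solve (3)·f(k+1) − (1)·f(k) = k + 1/2.
Bound: deg f ≤ 1.
Solving with deg f ≤ 1: f(k) = (k - 1)/2.
Then R = B(k−1)f/C = (k - 1)/(2*k + 1), so s_k = R(k)·t_k = 3**k*(1 - k).
Verify: 3**k*(-2*k - 1) matches t_k.
Telescope: S(n) = s_(n+1) − s_(0) = -3**(n + 1)*n − (1) = -3*3**n*n - 1.

S(n) = - 3 \cdot 3^{n} n - 1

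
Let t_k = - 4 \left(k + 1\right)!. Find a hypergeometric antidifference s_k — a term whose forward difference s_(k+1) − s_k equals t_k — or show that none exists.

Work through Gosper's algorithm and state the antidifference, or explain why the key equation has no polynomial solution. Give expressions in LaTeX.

The ratio is k + 2.
Take A(k)=k + 2, B(k)=1, C(k)=1.
f must satisfy (k + 2)·f(k+1) − (1)·f(k) = 1.
d = -1 from the (1,0,0) case.
d = -1 < 0 ⇒ no nonzero polynomial f; not summable.

not Gosper-summable; s_k does not exist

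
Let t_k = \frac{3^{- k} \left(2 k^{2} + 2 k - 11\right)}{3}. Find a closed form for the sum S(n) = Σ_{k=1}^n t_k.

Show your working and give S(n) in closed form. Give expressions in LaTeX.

S(n) = 3^{- n - 1} \left(- 3^{n} - n^{2} - 4 n + 1\right)

Compute t_(k+1)/t_k: get (2*k**2 + 6*k - 7)/(3*(2*k**2 + 2*k - 11)).
So A=1/3 and B=1, with C=k**2 + k - 11/2.
Key eq: (1/3)·f(k+1) = (1)·f(k) + (k**2 + k - 11/2).
d = 2 from the (0,0,2) case.
Solve for f: f(k) = -3*(k**2 + 2*k - 4)/2 (degree 2 ≤ 2).
Get s_k = R·t_k = (-k**2 - 2*k + 4)/3**k with R(k) = B(k−1)f(k)/C(k) = -3*(k**2 + 2*k - 4)/(2*k**2 + 2*k - 11).
Δs = (2*k**2 + 2*k - 11)/(3*3**k), as required.
Evaluate: s_(n+1) = 3**(-n - 1)*(-n**2 - 4*n + 1); subtract s_(1) = 1/3 ⇒ S(n) = 3**(-n - 1)*(-3**n - n**2 - 4*n + 1).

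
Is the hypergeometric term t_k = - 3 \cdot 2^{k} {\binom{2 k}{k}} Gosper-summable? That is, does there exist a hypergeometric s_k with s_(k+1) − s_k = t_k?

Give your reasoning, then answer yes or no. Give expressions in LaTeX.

t_(k+1)/t_k = 4*(2*k + 1)/(k + 1).
Factor: A=8*k + 4; B=k + 1; C=1.
Need (8*k + 4)·f(k+1) − (k)·f(k) = 1.
Degrees (1,1,0) ⇒ d ≤ -1.
deg f ≤ -1 is impossible — no certificate.

No — negative degree bound, so no certificate f.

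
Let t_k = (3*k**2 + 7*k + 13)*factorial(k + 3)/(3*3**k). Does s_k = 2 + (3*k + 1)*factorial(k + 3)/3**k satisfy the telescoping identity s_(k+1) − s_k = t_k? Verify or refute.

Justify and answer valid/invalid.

Valid — Δs_k = t_k.

s_(k+1) = 3**(-k - 1)*(3*k + 4)*factorial(k + 4) + 2
s_(k+1) − s_k = (3*k**2 + 7*k + 13)*factorial(k + 3)/(3*3**k)
(s_(k+1) − s_k) − t_k = 0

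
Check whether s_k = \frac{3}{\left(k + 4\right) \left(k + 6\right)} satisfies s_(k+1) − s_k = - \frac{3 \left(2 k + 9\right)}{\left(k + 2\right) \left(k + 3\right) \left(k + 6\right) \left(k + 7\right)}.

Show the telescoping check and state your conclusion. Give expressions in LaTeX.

Invalid: residual \frac{18 \left(k^{2} + 9 k + 19\right)}{k^{6} + 27 k^{5} + 295 k^{4} + 1665 k^{3} + 5104 k^{2} + 8028 k + 5040} ≠ 0.

s_(k+1) = 3/((k + 5)*(k + 7))
s_(k+1) − s_k = 3*(-2*k - 11)/(k**4 + 22*k**3 + 179*k**2 + 638*k + 840)
(s_(k+1) − s_k) − t_k = 18*(k**2 + 9*k + 19)/(k**6 + 27*k**5 + 295*k**4 + 1665*k**3 + 5104*k**2 + 8028*k + 5040)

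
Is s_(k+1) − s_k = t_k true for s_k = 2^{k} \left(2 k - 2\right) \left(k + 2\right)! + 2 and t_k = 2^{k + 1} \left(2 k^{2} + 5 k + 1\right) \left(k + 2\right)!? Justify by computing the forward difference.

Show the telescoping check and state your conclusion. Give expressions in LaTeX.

Valid — Δs_k = t_k.

s_(k+1) = 2*2**(k + 1)*k*factorial(k + 3) + 2
s_(k+1) − s_k = 2**(k + 1)*(2*k**2 + 5*k + 1)*factorial(k + 2)
(s_(k+1) − s_k) − t_k = 0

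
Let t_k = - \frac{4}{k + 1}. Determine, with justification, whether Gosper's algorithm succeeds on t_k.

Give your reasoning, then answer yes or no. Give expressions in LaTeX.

The ratio is (k + 1)/(k + 2).
Gosper form: A/B · C(k+1)/C(k) with A=k + 1, B=k + 2, C=1.
Key eq: (k + 1)·f(k+1) = (k + 1)·f(k) + (1).
deg f ≤ 0 (via 1,1,0).
f = c0 ⇒ A·f(k+1) − B(k−1)·f(k) − C = -1. The system {-1 = 0} is inconsistent; no antidifference.

No; the coefficient equations for f are inconsistent.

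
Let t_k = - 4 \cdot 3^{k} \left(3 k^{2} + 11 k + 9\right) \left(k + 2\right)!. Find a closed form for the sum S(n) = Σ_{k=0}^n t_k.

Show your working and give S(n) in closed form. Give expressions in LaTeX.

S(n) = - 12 \cdot 3^{n} \left(n + 1\right) \left(n + 3\right)!

The ratio is 3*(3*k**3 + 26*k**2 + 74*k + 69)/(3*k**2 + 11*k + 9).
Factor: A=3*k + 9; B=1; C=k**2 + 11*k/3 + 3.
Key eq: (3*k + 9)·f(k+1) = (1)·f(k) + (k**2 + 11*k/3 + 3).
From deg A=1, deg B=0, deg C=2: d=1.
A polynomial solution: f(k) = k/3.
Certificate R = B(k−1)f/C = k/(3*k**2 + 11*k + 9) gives s_k = -4*3**k*k*factorial(k + 2).
s_(k+1) − s_k = -4*3**k*(3*k**2 + 11*k + 9)*factorial(k + 2) = t_k.
Telescope: S(n) = s_(n+1) − s_(0) = -12*3**n*(n + 1)*factorial(n + 3) − (0) = -12*3**n*(n + 1)*factorial(n + 3).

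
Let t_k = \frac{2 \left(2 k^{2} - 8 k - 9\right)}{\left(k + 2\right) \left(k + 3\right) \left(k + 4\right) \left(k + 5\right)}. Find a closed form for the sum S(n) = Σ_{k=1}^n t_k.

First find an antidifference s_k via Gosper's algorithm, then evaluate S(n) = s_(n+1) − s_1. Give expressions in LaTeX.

t_(k+1)/t_k = (2*k**3 - 23*k - 30)/(2*k**3 + 4*k**2 - 57*k - 54).
Factor: A=k + 2; B=k + 6; C=k**2 - 4*k - 9/2.
Solve (k + 2)·f(k+1) − (k + 5)·f(k) = k**2 - 4*k - 9/2.
Degrees (1,1,2) ⇒ d ≤ 3.
Coefficient equations give f(k) = -k*(k**2 + 57*k + 50)/48.
So s_k = (B(k−1)f/C)·t_k = (-k*(k + 5)*(k**2 + 57*k + 50)/(24*(2*k**2 - 8*k - 9)))·t_k = k*(-k**2 - 57*k - 50)/(12*(k + 2)*(k + 3)*(k + 4)).
Verify: 2*(2*k**2 - 8*k - 9)/(k**4 + 14*k**3 + 71*k**2 + 154*k + 120) matches t_k.
Telescope: S(n) = s_(n+1) − s_(1) = (-n**3 - 60*n**2 - 167*n - 108)/(12*(n**3 + 12*n**2 + 47*n + 60)) − (-3/20) = n*(n**2 - 48*n - 103)/(15*(n**3 + 12*n**2 + 47*n + 60)).

S(n) = \frac{n \left(n^{2} - 48 n - 103\right)}{15 \left(n^{3} + 12 n^{2} + 47 n + 60\right)}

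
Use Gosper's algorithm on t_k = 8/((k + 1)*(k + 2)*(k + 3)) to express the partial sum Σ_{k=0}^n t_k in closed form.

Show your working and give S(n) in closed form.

S(n) = 2*(n**2 + 5*n + 4)/(n**2 + 5*n + 6)

t_(k+1)/t_k = (k + 1)/(k + 4).
So A=k + 1 and B=k + 4, with C=1.
f must satisfy (k + 1)·f(k+1) − (k + 3)·f(k) = 1.
Bound: deg f ≤ 2.
Match coefficients ⇒ f(k) = k*(k + 3)/4.
Get s_k = R·t_k = 2*k*(k + 3)/((k + 1)*(k + 2)) with R(k) = B(k−1)f(k)/C(k) = k*(k + 3)**2/4.
Check: Δs_k = 8/(k**3 + 6*k**2 + 11*k + 6). ✓
s_(n+1) = 2*(n**2 + 5*n + 4)/(n**2 + 5*n + 6) and s_(0) = 0, so S(n) = 2*(n**2 + 5*n + 4)/(n**2 + 5*n + 6).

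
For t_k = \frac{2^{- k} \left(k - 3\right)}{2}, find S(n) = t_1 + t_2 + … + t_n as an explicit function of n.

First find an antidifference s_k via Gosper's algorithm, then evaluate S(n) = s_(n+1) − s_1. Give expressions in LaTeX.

Ratio r(k) = (k - 2)/(2*(k - 3)).
So A=1/2 and B=1, with C=k - 3.
Set up (1/2)·f(k+1) − (1)·f(k) − (k - 3) = 0.
Degrees (0,0,1) ⇒ d ≤ 1.
Solving with deg f ≤ 1: f(k) = -2*(k - 2).
Then R = B(k−1)f/C = -2*(k - 2)/(k - 3), so s_k = R(k)·t_k = (2 - k)/2**k.
s_(k+1) − s_k = (k - 3)/(2*2**k) = t_k.
Evaluate: s_(n+1) = 2**(-n - 1)*(1 - n); subtract s_(1) = 1/2 ⇒ S(n) = 2**(-n - 1)*(-2**n - n + 1).

S(n) = 2^{- n - 1} \left(- 2^{n} - n + 1\right)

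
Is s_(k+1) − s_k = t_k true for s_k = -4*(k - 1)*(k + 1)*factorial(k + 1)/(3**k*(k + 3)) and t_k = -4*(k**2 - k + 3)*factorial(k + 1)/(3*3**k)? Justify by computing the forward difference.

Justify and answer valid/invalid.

s_(k+1) = -4*k*(k + 2)*factorial(k + 2)/(3*3**k*(k + 4))
s_(k+1) − s_k = -4*(k**4 + 4*k**3 + 4*k**2 + 15*k + 12)*factorial(k + 1)/(3*3**k*(k + 3)*(k + 4))
(s_(k+1) − s_k) − t_k = 8*(k**3 + 2*k**2 - 3*k + 12)*factorial(k + 1)/(3*3**k*(k + 3)*(k + 4))

Invalid: residual 8*(k**3 + 2*k**2 - 3*k + 12)*factorial(k + 1)/(3*3**k*(k + 3)*(k + 4)) ≠ 0.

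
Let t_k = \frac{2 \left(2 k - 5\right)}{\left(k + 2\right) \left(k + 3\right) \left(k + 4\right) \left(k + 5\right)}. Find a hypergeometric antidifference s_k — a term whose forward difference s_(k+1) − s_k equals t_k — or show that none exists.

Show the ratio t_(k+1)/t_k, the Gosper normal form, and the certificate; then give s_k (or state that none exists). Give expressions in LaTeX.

t_(k+1)/t_k = (k + 2)*(2*k - 3)/((k + 6)*(2*k - 5)).
Normal form (A,B,C) = (k + 2, k + 6, k - 5/2).
Key eq: (k + 2)·f(k+1) = (k + 5)·f(k) + (k - 5/2).
From deg A=1, deg B=1, deg C=1: d=3.
Match coefficients ⇒ f(k) = -k*(k**2 + 9*k + 50)/48.
So s_k = (B(k−1)f/C)·t_k = (-k*(k + 5)*(k**2 + 9*k + 50)/(24*(2*k - 5)))·t_k = k*(-k**2 - 9*k - 50)/(12*(k + 2)*(k + 3)*(k + 4)).
s_(k+1) − s_k = 2*(2*k - 5)/(k**4 + 14*k**3 + 71*k**2 + 154*k + 120) = t_k.

s_k = \frac{k \left(- k^{2} - 9 k - 50\right)}{12 \left(k + 2\right) \left(k + 3\right) \left(k + 4\right)}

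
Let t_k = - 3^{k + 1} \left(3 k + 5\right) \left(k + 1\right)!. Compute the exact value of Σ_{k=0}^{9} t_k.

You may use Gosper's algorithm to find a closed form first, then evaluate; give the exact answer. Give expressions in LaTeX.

Σ = -7071141369597

The ratio is 3*(k + 2)*(3*k + 8)/(3*k + 5).
Factor: A=3*k + 6; B=1; C=k + 5/3.
Set up (3*k + 6)·f(k+1) − (1)·f(k) − (k + 5/3) = 0.
Bound: deg f ≤ 0.
Solve for f: f(k) = 1/3 (degree 0 ≤ 0).
R(k) = B(k−1)·f(k)/C(k) = 1/(3*k + 5); s_k = R·t_k = -3**(k + 1)*factorial(k + 1).
Δs = -3**(k + 1)*(3*k + 5)*factorial(k + 1), as required.
Σ_(k=0)^(9) t_k = s_(10) − s_(0) = -7071141369600 − (-3) = -7071141369597.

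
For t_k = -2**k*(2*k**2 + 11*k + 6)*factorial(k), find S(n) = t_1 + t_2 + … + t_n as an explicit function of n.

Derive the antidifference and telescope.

Step 1: r(k) = 2*(2*k**3 + 17*k**2 + 34*k + 19)/(2*k**2 + 11*k + 6).
Factor: A=2*k + 2; B=1; C=k**2 + 11*k/2 + 3.
Set up (2*k + 2)·f(k+1) − (1)·f(k) − (k**2 + 11*k/2 + 3) = 0.
deg f ≤ 1 (via 1,0,2).
Match coefficients ⇒ f(k) = (k + 4)/2.
So s_k = (B(k−1)f/C)·t_k = ((k + 4)/(2*k**2 + 11*k + 6))·t_k = -2**k*(k + 4)*factorial(k).
Verify: -2**k*(2*k**2 + 11*k + 6)*factorial(k) matches t_k.
Telescope: S(n) = s_(n+1) − s_(1) = -2**(n + 1)*(n + 5)*factorial(n + 1) − (-10) = -2*2**n*n**2*factorial(n) - 12*2**n*n*factorial(n) - 10*2**n*factorial(n) + 10.

S(n) = -2*2**n*n**2*factorial(n) - 12*2**n*n*factorial(n) - 10*2**n*factorial(n) + 10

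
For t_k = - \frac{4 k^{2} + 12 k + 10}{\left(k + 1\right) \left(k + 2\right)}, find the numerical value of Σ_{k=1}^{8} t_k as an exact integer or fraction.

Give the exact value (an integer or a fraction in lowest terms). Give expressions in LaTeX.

The ratio is (k + 1)*(6*k + 2*(k + 1)**2 + 11)/((k + 3)*(2*k**2 + 6*k + 5)).
A = k + 1, B = k + 3, C = k**2 + 3*k + 5/2.
Solve (k + 1)·f(k+1) − (k + 2)·f(k) = k**2 + 3*k + 5/2.
Degrees (1,1,2) ⇒ d ≤ 2.
Solving with deg f ≤ 2: f(k) = k*(2*k + 3)/2.
R(k) = B(k−1)·f(k)/C(k) = k*(k + 2)*(2*k + 3)/(2*k**2 + 6*k + 5); s_k = R·t_k = -2*k*(2*k + 3)/(k + 1).
s_(k+1) − s_k = 2*(-2*k**2 - 6*k - 5)/(k**2 + 3*k + 2) = t_k.
Sum = s_(9) − s_(1); s_(9) = -189/5, s_(1) = -5 ⇒ -164/5.

Σ = -164/5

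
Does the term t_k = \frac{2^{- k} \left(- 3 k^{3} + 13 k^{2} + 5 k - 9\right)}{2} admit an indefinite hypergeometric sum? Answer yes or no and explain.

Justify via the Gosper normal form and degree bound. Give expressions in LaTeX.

The ratio is (3*k**3 - 4*k**2 - 22*k - 6)/(2*(3*k**3 - 13*k**2 - 5*k + 9)).
So A=1/2 and B=1, with C=k**3 - 13*k**2/3 - 5*k/3 + 3.
Key eq: (1/2)·f(k+1) = (1)·f(k) + (k**3 - 13*k**2/3 - 5*k/3 + 3).
d = 3 from the (0,0,3) case.
Match coefficients ⇒ f(k) = -2*(3*k**3 - 4*k**2 - 4*k + 4)/3.
Certificate R = B(k−1)f/C = -2*(3*k**3 - 4*k**2 - 4*k + 4)/(3*k**3 - 13*k**2 - 5*k + 9) gives s_k = (3*k**3 - 4*k**2 - 4*k + 4)/2**k.
Verify: (-3*k**3 + 13*k**2 + 5*k - 9)/(2*2**k) matches t_k.

Yes. s_k = 2^{- k} \left(3 k^{3} - 4 k^{2} - 4 k + 4\right).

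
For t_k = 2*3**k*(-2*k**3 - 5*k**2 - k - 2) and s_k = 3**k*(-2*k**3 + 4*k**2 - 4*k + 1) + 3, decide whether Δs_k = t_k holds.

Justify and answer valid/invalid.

s_(k+1) = 3*3**k*(-4*k - 2*(k + 1)**3 + 4*(k + 1)**2 - 3) + 3
s_(k+1) − s_k = 2*3**k*(-2*k**3 - 5*k**2 - k - 2)
(s_(k+1) − s_k) − t_k = 0

Valid — Δs_k = t_k.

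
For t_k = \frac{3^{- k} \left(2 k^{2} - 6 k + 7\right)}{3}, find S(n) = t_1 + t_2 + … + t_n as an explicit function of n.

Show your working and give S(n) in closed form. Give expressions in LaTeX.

S(n) = 3^{- n - 1} \left(2 \cdot 3^{n} - n^{2} - 2\right)

r(k) = (2*k**2 - 2*k + 3)/(3*(2*k**2 - 6*k + 7)) after simplifying.
So A=1/3 and B=1, with C=k**2 - 3*k + 7/2.
f must satisfy (1/3)·f(k+1) − (1)·f(k) = k**2 - 3*k + 7/2.
From deg A=0, deg B=0, deg C=2: d=2.
Match coefficients ⇒ f(k) = -3*(k**2 - 2*k + 3)/2.
Get s_k = R·t_k = (-k**2 + 2*k - 3)/3**k with R(k) = B(k−1)f(k)/C(k) = -3*(k**2 - 2*k + 3)/(2*k**2 - 6*k + 7).
Verify: (2*k**2 - 6*k + 7)/(3*3**k) matches t_k.
Σ_(k=1)^n t_k = s_(n+1) − s_(1) = (3**(-n - 1)*(-n**2 - 2)) − (-2/3), i.e. 3**(-n - 1)*(2*3**n - n**2 - 2).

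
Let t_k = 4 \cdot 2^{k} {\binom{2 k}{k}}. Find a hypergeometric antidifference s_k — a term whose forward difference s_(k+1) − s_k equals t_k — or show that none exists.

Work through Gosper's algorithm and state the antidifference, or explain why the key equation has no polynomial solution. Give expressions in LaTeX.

not Gosper-summable; s_k does not exist

t_(k+1)/t_k = 4*(2*k + 1)/(k + 1).
Normal form (A,B,C) = (8*k + 4, k + 1, 1).
Key eq: (8*k + 4)·f(k+1) = (k)·f(k) + (1).
deg f ≤ -1 (via 1,1,0).
d = -1 < 0 ⇒ no nonzero polynomial f; not summable.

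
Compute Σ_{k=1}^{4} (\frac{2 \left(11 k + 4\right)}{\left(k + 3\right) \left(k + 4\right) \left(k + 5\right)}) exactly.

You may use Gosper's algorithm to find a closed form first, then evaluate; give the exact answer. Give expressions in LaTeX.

Σ = 109/120

r(k) = (k + 3)*(11*k + 15)/((k + 6)*(11*k + 4)) after simplifying.
Normal form (A,B,C) = (k + 3, k + 6, k + 4/11).
f must satisfy (k + 3)·f(k+1) − (k + 5)·f(k) = k + 4/11.
Degrees (1,1,1) ⇒ d ≤ 2.
Coefficient equations give f(k) = k*(37*k - 5)/264.
Get s_k = R·t_k = k*(37*k - 5)/(12*(k + 3)*(k + 4)) with R(k) = B(k−1)f(k)/C(k) = k*(k + 5)*(37*k - 5)/(24*(11*k + 4)).
Verify: 2*(11*k + 4)/(k**3 + 12*k**2 + 47*k + 60) matches t_k.
Sum = s_(5) − s_(1); s_(5) = 25/24, s_(1) = 2/15 ⇒ 109/120.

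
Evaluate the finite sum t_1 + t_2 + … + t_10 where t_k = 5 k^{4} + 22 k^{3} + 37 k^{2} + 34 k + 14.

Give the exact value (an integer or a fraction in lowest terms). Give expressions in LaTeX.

Σ = 209470

r(k) = (5*k**4 + 42*k**3 + 133*k**2 + 194*k + 112)/(5*k**4 + 22*k**3 + 37*k**2 + 34*k + 14) after simplifying.
So A=1 and B=1, with C=k**4 + 22*k**3/5 + 37*k**2/5 + 34*k/5 + 14/5.
f must satisfy (1)·f(k+1) − (1)·f(k) = k**4 + 22*k**3/5 + 37*k**2/5 + 34*k/5 + 14/5.
deg f ≤ 5 (via 0,0,4).
Coefficient equations give f(k) = k*(k + 1)*(k**3 + 2*k**2 + k + 3)/5.
Certificate R = B(k−1)f/C = k*(k**3 + 2*k**2 + k + 3)/(5*k**3 + 17*k**2 + 20*k + 14) gives s_k = k*(k**4 + 3*k**3 + 3*k**2 + 4*k + 3).
Check: Δs_k = 5*k**4 + 22*k**3 + 37*k**2 + 34*k + 14. ✓
Sum = s_(11) − s_(1); s_(11) = 209484, s_(1) = 14 ⇒ 209470.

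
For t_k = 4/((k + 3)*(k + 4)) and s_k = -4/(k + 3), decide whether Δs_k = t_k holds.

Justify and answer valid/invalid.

valid (s_(k+1) − s_k reduces to t_k)

s_(k+1) = -4/(k + 4)
s_(k+1) − s_k = 4/((k + 3)*(k + 4))
(s_(k+1) − s_k) − t_k = 0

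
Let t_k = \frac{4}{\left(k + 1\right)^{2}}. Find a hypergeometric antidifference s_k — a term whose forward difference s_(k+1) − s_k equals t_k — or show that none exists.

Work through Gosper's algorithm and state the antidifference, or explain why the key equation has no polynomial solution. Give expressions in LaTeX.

The ratio is (k + 1)**2/(k + 2)**2.
Gosper form: A/B · C(k+1)/C(k) with A=k**2 + 2*k + 1, B=k**2 + 4*k + 4, C=1.
Solve (k**2 + 2*k + 1)·f(k+1) − (k**2 + 2*k + 1)·f(k) = 1.
Bound: deg f ≤ 0.
Put f(k) = c0: A·f(k+1) − B(k−1)·f(k) − C = -1; need -1 = 0 — inconsistent ⇒ no f, not summable.

not Gosper-summable; s_k does not exist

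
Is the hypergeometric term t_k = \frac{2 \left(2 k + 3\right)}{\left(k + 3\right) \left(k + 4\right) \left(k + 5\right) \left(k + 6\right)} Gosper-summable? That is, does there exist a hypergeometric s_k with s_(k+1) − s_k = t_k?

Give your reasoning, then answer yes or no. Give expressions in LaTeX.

Yes. s_k = \frac{k \left(k^{2} + 12 k + 17\right)}{15 \left(k + 3\right) \left(k + 4\right) \left(k + 5\right)}.

t_(k+1)/t_k = (k + 3)*(2*k + 5)/((k + 7)*(2*k + 3)).
Normal form (A,B,C) = (k + 3, k + 7, k + 3/2).
Need (k + 3)·f(k+1) − (k + 6)·f(k) = k + 3/2.
From deg A=1, deg B=1, deg C=1: d=3.
Solving with deg f ≤ 3: f(k) = k*(k**2 + 12*k + 17)/60.
R(k) = B(k−1)·f(k)/C(k) = k*(k + 6)*(k**2 + 12*k + 17)/(30*(2*k + 3)); s_k = R·t_k = k*(k**2 + 12*k + 17)/(15*(k + 3)*(k + 4)*(k + 5)).
Check: Δs_k = 2*(2*k + 3)/(k**4 + 18*k**3 + 119*k**2 + 342*k + 360). ✓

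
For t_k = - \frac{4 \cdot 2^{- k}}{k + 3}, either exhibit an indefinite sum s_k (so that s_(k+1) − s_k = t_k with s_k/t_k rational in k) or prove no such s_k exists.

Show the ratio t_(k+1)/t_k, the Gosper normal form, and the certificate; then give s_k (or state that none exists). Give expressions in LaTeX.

Compute t_(k+1)/t_k: get (k + 3)/(2*(k + 4)).
So A=k/2 + 3/2 and B=k + 4, with C=1.
Set up (k/2 + 3/2)·f(k+1) − (k + 3)·f(k) − (1) = 0.
d = -1 from the (1,1,0) case.
deg f ≤ -1 is impossible — no certificate.

none (Gosper's algorithm certifies no s_k)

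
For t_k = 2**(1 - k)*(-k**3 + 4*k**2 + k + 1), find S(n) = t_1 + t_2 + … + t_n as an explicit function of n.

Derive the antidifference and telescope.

t_(k+1)/t_k = (k**3 - k**2 - 6*k - 5)/(2*(k**3 - 4*k**2 - k - 1)).
So A=1/2 and B=1, with C=k**3 - 4*k**2 - k - 1.
f must satisfy (1/2)·f(k+1) − (1)·f(k) = k**3 - 4*k**2 - k - 1.
Bound: deg f ≤ 3.
A polynomial solution: f(k) = -2*(k**3 - k**2 - 1).
Certificate R = B(k−1)f/C = -2*(k**3 - k**2 - 1)/(k**3 - 4*k**2 - k - 1) gives s_k = 2**(2 - k)*(k**3 - k**2 - 1).
s_(k+1) − s_k = 2**(1 - k)*(-k**3 + 4*k**2 + k + 1) = t_k.
Evaluate: s_(n+1) = 2**(1 - n)*(n**3 + 2*n**2 + n - 1); subtract s_(1) = -2 ⇒ S(n) = 2**(1 - n)*(2**n + n**3 + 2*n**2 + n - 1).

S(n) = 2**(1 - n)*(2**n + n**3 + 2*n**2 + n - 1)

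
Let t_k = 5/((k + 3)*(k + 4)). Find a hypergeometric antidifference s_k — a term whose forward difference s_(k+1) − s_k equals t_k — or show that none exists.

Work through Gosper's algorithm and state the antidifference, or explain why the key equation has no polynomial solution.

Ratio r(k) = (k + 3)/(k + 5).
So A=k + 3 and B=k + 5, with C=1.
f must satisfy (k + 3)·f(k+1) − (k + 4)·f(k) = 1.
d = 1 from the (1,1,0) case.
Solving with deg f ≤ 1: f(k) = k/3.
Certificate R = B(k−1)f/C = k*(k + 4)/3 gives s_k = 5*k/(3*(k + 3)).
s_(k+1) − s_k = 5/(k**2 + 7*k + 12) = t_k.

s_k = 5*k/(3*(k + 3))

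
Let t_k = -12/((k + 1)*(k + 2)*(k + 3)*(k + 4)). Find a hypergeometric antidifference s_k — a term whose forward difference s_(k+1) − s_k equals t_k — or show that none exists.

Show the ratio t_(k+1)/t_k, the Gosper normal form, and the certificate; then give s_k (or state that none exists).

The ratio is (k + 1)/(k + 5).
Take A(k)=k + 1, B(k)=k + 5, C(k)=1.
Need (k + 1)·f(k+1) − (k + 4)·f(k) = 1.
deg f ≤ 3 (via 1,1,0).
Solving with deg f ≤ 3: f(k) = k*(k**2 + 6*k + 11)/18.
So s_k = (B(k−1)f/C)·t_k = (k*(k + 4)*(k**2 + 6*k + 11)/18)·t_k = 2*k*(-k**2 - 6*k - 11)/(3*(k + 1)*(k + 2)*(k + 3)).
Verify: -12/(k**4 + 10*k**3 + 35*k**2 + 50*k + 24) matches t_k.

s_k = 2*k*(-k**2 - 6*k - 11)/(3*(k + 1)*(k + 2)*(k + 3))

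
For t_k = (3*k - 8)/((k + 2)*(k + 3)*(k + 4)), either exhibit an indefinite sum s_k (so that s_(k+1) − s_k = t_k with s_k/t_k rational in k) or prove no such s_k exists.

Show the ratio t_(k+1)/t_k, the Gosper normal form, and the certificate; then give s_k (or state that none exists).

s_k = k*(-k - 23)/(6*(k + 2)*(k + 3))

r(k) = (k + 2)*(3*k - 5)/((k + 5)*(3*k - 8)) after simplifying.
So A=k + 2 and B=k + 5, with C=k - 8/3.
f must satisfy (k + 2)·f(k+1) − (k + 4)·f(k) = k - 8/3.
Bound: deg f ≤ 2.
Solve for f: f(k) = -k*(k + 23)/18 (degree 2 ≤ 2).
So s_k = (B(k−1)f/C)·t_k = (-k*(k + 4)*(k + 23)/(6*(3*k - 8)))·t_k = k*(-k - 23)/(6*(k + 2)*(k + 3)).
Check: Δs_k = (3*k - 8)/(k**3 + 9*k**2 + 26*k + 24). ✓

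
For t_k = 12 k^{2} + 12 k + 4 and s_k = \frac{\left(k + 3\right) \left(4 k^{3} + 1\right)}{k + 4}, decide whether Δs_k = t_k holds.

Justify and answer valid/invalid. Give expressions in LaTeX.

Invalid: residual \frac{- 8 k^{3} - 60 k^{2} - 52 k - 15}{k^{2} + 9 k + 20} ≠ 0.

s_(k+1) = (k + 4)*(4*(k + 1)**3 + 1)/(k + 5)
s_(k+1) − s_k = (12*k**4 + 112*k**3 + 292*k**2 + 224*k + 65)/(k**2 + 9*k + 20)
(s_(k+1) − s_k) − t_k = (-8*k**3 - 60*k**2 - 52*k - 15)/(k**2 + 9*k + 20)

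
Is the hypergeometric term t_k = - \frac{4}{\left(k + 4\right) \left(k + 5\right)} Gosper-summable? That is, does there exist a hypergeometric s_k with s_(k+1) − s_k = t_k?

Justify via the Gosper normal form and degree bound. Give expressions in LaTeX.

Yes. s_k = - \frac{k}{k + 4}.

t_(k+1)/t_k = (k + 4)/(k + 6).
So A=k + 4 and B=k + 6, with C=1.
Set up (k + 4)·f(k+1) − (k + 5)·f(k) − (1) = 0.
From deg A=1, deg B=1, deg C=0: d=1.
Solving with deg f ≤ 1: f(k) = k/4.
So s_k = (B(k−1)f/C)·t_k = (k*(k + 5)/4)·t_k = -k/(k + 4).
s_(k+1) − s_k = -4/(k**2 + 9*k + 20) = t_k.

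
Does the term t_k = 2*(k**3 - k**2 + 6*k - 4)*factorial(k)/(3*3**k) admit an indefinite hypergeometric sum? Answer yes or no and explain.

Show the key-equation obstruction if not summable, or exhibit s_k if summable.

Yes. s_k = 2*(k**2 - k + 2)*factorial(k)/3**k.

The ratio is (k + 1)*(6*k + (k + 1)**3 - (k + 1)**2 + 2)/(3*(k**3 - k**2 + 6*k - 4)).
Take A(k)=k/3 + 1/3, B(k)=1, C(k)=k**3 - k**2 + 6*k - 4.
Need (k/3 + 1/3)·f(k+1) − (1)·f(k) = k**3 - k**2 + 6*k - 4.
d = 2 from the (1,0,3) case.
Coefficient equations give f(k) = 3*(k**2 - k + 2).
Certificate R = B(k−1)f/C = 3*(k**2 - k + 2)/(k**3 - k**2 + 6*k - 4) gives s_k = 2*(k**2 - k + 2)*factorial(k)/3**k.
s_(k+1) − s_k = 2*(k**3 - k**2 + 6*k - 4)*factorial(k)/(3*3**k) = t_k.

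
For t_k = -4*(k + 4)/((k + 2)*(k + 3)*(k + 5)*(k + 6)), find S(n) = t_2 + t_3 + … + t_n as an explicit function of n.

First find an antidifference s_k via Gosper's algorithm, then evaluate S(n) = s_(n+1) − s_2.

Ratio r(k) = (k + 2)*(k + 5)**2/((k + 4)**2*(k + 7)).
So A=k + 2 and B=k + 7, with C=k**2 + 8*k + 16.
Set up (k + 2)·f(k+1) − (k + 6)·f(k) − (k**2 + 8*k + 16) = 0.
Bound: deg f ≤ 4.
Coefficient equations give f(k) = k*(k + 3)*(k + 4)*(k + 7)/20.
So s_k = (B(k−1)f/C)·t_k = (k*(k + 3)*(k + 6)*(k + 7)/(20*(k + 4)))·t_k = k*(-k - 7)/(5*(k**2 + 7*k + 10)).
Δs = 4*(-k - 4)/(k**4 + 16*k**3 + 91*k**2 + 216*k + 180), as required.
Σ_(k=2)^n t_k = s_(n+1) − s_(2) = ((-n**2 - 9*n - 8)/(5*(n**2 + 9*n + 18))) − (-9/70), i.e. (-n**2 - 9*n + 10)/(14*(n**2 + 9*n + 18)).

S(n) = (-n**2 - 9*n + 10)/(14*(n**2 + 9*n + 18))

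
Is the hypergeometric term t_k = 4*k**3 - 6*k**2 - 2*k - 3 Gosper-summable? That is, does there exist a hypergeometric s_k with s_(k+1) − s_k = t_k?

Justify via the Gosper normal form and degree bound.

Yes. s_k = k*(k**3 - 4*k**2 + 3*k - 3).

Compute t_(k+1)/t_k: get (4*k**3 + 6*k**2 - 2*k - 7)/(4*k**3 - 6*k**2 - 2*k - 3).
Normal form (A,B,C) = (1, 1, k**3 - 3*k**2/2 - k/2 - 3/4).
Need (1)·f(k+1) − (1)·f(k) = k**3 - 3*k**2/2 - k/2 - 3/4.
Degrees (0,0,3) ⇒ d ≤ 4.
Coefficient equations give f(k) = k*(k**3 - 4*k**2 + 3*k - 3)/4.
Certificate R = B(k−1)f/C = k*(k**3 - 4*k**2 + 3*k - 3)/(4*k**3 - 6*k**2 - 2*k - 3) gives s_k = k*(k**3 - 4*k**2 + 3*k - 3).
Δs = 4*k**3 - 6*k**2 - 2*k - 3, as required.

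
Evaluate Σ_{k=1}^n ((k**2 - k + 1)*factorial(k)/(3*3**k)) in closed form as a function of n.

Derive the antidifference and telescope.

Step 1: r(k) = -(k + 1)*(k - (k + 1)**2)/(3*k**2 - 3*k + 3).
Normal form (A,B,C) = (k/3 + 1/3, 1, k**2 - k + 1).
Set up (k/3 + 1/3)·f(k+1) − (1)·f(k) − (k**2 - k + 1) = 0.
deg f ≤ 1 (via 1,0,2).
Coefficient equations give f(k) = 3*k.
So s_k = (B(k−1)f/C)·t_k = (3*k/(k**2 - k + 1))·t_k = k*factorial(k)/3**k.
Verify: (k**2 - k + 1)*factorial(k)/(3*3**k) matches t_k.
Σ_(k=1)^n t_k = s_(n+1) − s_(1) = (3**(-n - 1)*(n + 1)*factorial(n + 1)) − (1/3), i.e. 3**(-n - 1)*(-3**n + n**2*factorial(n) + 2*n*factorial(n) + factorial(n)).

S(n) = 3**(-n - 1)*(-3**n + n**2*factorial(n) + 2*n*factorial(n) + factorial(n))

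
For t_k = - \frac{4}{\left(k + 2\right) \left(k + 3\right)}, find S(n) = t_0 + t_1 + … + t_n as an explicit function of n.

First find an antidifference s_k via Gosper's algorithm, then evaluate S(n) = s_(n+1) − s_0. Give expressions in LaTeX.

S(n) = \frac{2 \left(- n - 1\right)}{n + 3}

Step 1: r(k) = (k + 2)/(k + 4).
A = k + 2, B = k + 4, C = 1.
Solve (k + 2)·f(k+1) − (k + 3)·f(k) = 1.
Bound: deg f ≤ 1.
A polynomial solution: f(k) = k/2.
So s_k = (B(k−1)f/C)·t_k = (k*(k + 3)/2)·t_k = -2*k/(k + 2).
Verify: -4/(k**2 + 5*k + 6) matches t_k.
s_(n+1) = 2*(-n - 1)/(n + 3) and s_(0) = 0, so S(n) = 2*(-n - 1)/(n + 3).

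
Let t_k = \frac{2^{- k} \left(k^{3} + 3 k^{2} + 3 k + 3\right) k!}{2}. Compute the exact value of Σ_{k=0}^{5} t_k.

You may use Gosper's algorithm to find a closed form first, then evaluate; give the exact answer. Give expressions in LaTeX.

Σ = 540

r(k) = (k**4 + 7*k**3 + 18*k**2 + 22*k + 10)/(2*(k**3 + 3*k**2 + 3*k + 3)) after simplifying.
Factor: A=k/2 + 1/2; B=1; C=k**3 + 3*k**2 + 3*k + 3.
Solve (k/2 + 1/2)·f(k+1) − (1)·f(k) = k**3 + 3*k**2 + 3*k + 3.
Degrees (1,0,3) ⇒ d ≤ 2.
A polynomial solution: f(k) = 2*k*(k + 2).
Then R = B(k−1)f/C = 2*k*(k + 2)/(k**3 + 3*k**2 + 3*k + 3), so s_k = R(k)·t_k = k*(k + 2)*factorial(k)/2**k.
Δs = (k**3 + 3*k**2 + 3*k + 3)*factorial(k)/(2*2**k), as required.
Telescoping: Σ = s_(6) − s_(0) = 540 − (0) = 540.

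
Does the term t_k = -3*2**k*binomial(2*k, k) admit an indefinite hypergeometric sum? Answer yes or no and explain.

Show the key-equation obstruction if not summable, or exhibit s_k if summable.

No — negative degree bound, so no certificate f.

t_(k+1)/t_k = 4*(2*k + 1)/(k + 1).
So A=8*k + 4 and B=k + 1, with C=1.
Key eq: (8*k + 4)·f(k+1) = (k)·f(k) + (1).
Bound: deg f ≤ -1.
Negative degree bound (-1): no f exists, t_k not Gosper-summable.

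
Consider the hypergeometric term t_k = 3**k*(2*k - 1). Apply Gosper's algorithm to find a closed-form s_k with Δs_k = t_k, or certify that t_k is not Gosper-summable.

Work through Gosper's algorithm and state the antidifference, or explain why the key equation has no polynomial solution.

Step 1: r(k) = 3*(2*k + 1)/(2*k - 1).
So A=3 and B=1, with C=k - 1/2.
Key eq: (3)·f(k+1) = (1)·f(k) + (k - 1/2).
deg f ≤ 1 (via 0,0,1).
Coefficient equations give f(k) = (k - 2)/2.
R(k) = B(k−1)·f(k)/C(k) = (k - 2)/(2*k - 1); s_k = R·t_k = 3**k*(k - 2).
s_(k+1) − s_k = 3**k*(2*k - 1) = t_k.

s_k = 3**k*(k - 2)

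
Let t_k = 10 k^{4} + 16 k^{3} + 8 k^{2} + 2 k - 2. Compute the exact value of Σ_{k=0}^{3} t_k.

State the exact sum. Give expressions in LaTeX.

Σ = 1672

t_(k+1)/t_k = (5*k**4 + 28*k**3 + 58*k**2 + 53*k + 17)/(5*k**4 + 8*k**3 + 4*k**2 + k - 1).
Gosper form: A/B · C(k+1)/C(k) with A=1, B=1, C=k**4 + 8*k**3/5 + 4*k**2/5 + k/5 - 1/5.
f must satisfy (1)·f(k+1) − (1)·f(k) = k**4 + 8*k**3/5 + 4*k**2/5 + k/5 - 1/5.
deg f ≤ 5 (via 0,0,4).
Match coefficients ⇒ f(k) = k*(2*k**4 - k**3 - 2*k**2 + k - 2)/10.
Get s_k = R·t_k = k*(2*k**4 - k**3 - 2*k**2 + k - 2) with R(k) = B(k−1)f(k)/C(k) = k*(2*k**4 - k**3 - 2*k**2 + k - 2)/(2*(5*k**4 + 8*k**3 + 4*k**2 + k - 1)).
Verify: 10*k**4 + 16*k**3 + 8*k**2 + 2*k - 2 matches t_k.
Σ_(k=0)^(3) t_k = s_(4) − s_(0) = 1672 − (0) = 1672.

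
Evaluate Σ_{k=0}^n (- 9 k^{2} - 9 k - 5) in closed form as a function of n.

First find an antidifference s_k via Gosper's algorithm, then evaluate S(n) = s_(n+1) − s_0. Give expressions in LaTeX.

Ratio r(k) = (9*k**2 + 27*k + 23)/(9*k**2 + 9*k + 5).
A = 1, B = 1, C = k**2 + k + 5/9.
Need (1)·f(k+1) − (1)·f(k) = k**2 + k + 5/9.
Degrees (0,0,2) ⇒ d ≤ 3.
Solve for f: f(k) = k*(3*k**2 + 2)/9 (degree 3 ≤ 3).
Get s_k = R·t_k = k*(-3*k**2 - 2) with R(k) = B(k−1)f(k)/C(k) = k*(3*k**2 + 2)/(9*k**2 + 9*k + 5).
Verify: -9*k**2 - 9*k - 5 matches t_k.
s_(n+1) = -3*n**3 - 9*n**2 - 11*n - 5 and s_(0) = 0, so S(n) = -3*n**3 - 9*n**2 - 11*n - 5.

S(n) = - 3 n^{3} - 9 n^{2} - 11 n - 5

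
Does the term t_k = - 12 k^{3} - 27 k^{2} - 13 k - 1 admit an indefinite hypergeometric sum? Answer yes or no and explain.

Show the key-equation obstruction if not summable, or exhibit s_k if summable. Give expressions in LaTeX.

Step 1: r(k) = (12*k**3 + 63*k**2 + 103*k + 53)/(12*k**3 + 27*k**2 + 13*k + 1).
So A=1 and B=1, with C=k**3 + 9*k**2/4 + 13*k/12 + 1/12.
Set up (1)·f(k+1) − (1)·f(k) − (k**3 + 9*k**2/4 + 13*k/12 + 1/12) = 0.
deg f ≤ 4 (via 0,0,3).
Coefficient equations give f(k) = k*(3*k**3 + 3*k**2 - 4*k - 1)/12.
R(k) = B(k−1)·f(k)/C(k) = k*(3*k**3 + 3*k**2 - 4*k - 1)/(12*k**3 + 27*k**2 + 13*k + 1); s_k = R·t_k = k*(-3*k**3 - 3*k**2 + 4*k + 1).
Δs = -12*k**3 - 27*k**2 - 13*k - 1, as required.

Yes. s_k = k \left(- 3 k^{3} - 3 k^{2} + 4 k + 1\right).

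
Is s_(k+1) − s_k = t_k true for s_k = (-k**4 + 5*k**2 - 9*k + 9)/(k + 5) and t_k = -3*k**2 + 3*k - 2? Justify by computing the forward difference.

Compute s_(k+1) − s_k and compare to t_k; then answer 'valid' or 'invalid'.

Invalid: residual 2*(2*k**3 + 15*k**2 - 17*k + 13)/(k**2 + 11*k + 30) ≠ 0.

s_(k+1) = (-9*k - (k + 1)**4 + 5*(k + 1)**2)/(k + 6)
s_(k+1) − s_k = (-3*k**4 - 26*k**3 - 29*k**2 + 34*k - 34)/(k**2 + 11*k + 30)
(s_(k+1) − s_k) − t_k = 2*(2*k**3 + 15*k**2 - 17*k + 13)/(k**2 + 11*k + 30)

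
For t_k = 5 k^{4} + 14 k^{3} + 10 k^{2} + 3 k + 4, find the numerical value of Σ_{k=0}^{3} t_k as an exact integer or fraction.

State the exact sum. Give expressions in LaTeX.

Σ = 1168

Step 1: r(k) = (5*k**4 + 34*k**3 + 82*k**2 + 85*k + 36)/(5*k**4 + 14*k**3 + 10*k**2 + 3*k + 4).
Gosper form: A/B · C(k+1)/C(k) with A=1, B=1, C=k**4 + 14*k**3/5 + 2*k**2 + 3*k/5 + 4/5.
f must satisfy (1)·f(k+1) − (1)·f(k) = k**4 + 14*k**3/5 + 2*k**2 + 3*k/5 + 4/5.
Bound: deg f ≤ 5.
Solve for f: f(k) = k*(k**4 + k**3 - 2*k**2 + 4)/5 (degree 5 ≤ 5).
Then R = B(k−1)f/C = k*(k**4 + k**3 - 2*k**2 + 4)/(5*k**4 + 14*k**3 + 10*k**2 + 3*k + 4), so s_k = R(k)·t_k = k*(k**4 + k**3 - 2*k**2 + 4).
Check: Δs_k = 5*k**4 + 14*k**3 + 10*k**2 + 3*k + 4. ✓
Evaluate s at k=4 and k=0: 1168 and 0; difference 1168.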